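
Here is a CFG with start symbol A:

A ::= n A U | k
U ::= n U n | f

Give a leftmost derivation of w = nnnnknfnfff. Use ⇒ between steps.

A ⇒ nAU ⇒ nnAUU ⇒ nnnAUUU ⇒ nnnnAUUUU ⇒ nnnnkUUUU ⇒ nnnnknUnUUU ⇒ nnnnknfnUUU ⇒ nnnnknfnfUU ⇒ nnnnknfnffU ⇒ nnnnknfnfff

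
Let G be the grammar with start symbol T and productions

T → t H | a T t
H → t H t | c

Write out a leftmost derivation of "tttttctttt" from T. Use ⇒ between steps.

T⇒tH⇒ttHt⇒tttHtt⇒ttttHttt⇒tttttHtttt⇒tttttctttt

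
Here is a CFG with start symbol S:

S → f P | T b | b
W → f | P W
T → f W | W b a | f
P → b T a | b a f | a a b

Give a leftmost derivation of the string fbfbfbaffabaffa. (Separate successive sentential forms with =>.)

S=>fP=>fbTa=>fbfWa=>fbfPWa=>fbfbTaWa=>fbfbfWaWa=>fbfbfPWaWa=>fbfbfbafWaWa=>fbfbfbaffaWa=>fbfbfbaffaPWa=>fbfbfbaffabafWa=>fbfbfbaffabaffa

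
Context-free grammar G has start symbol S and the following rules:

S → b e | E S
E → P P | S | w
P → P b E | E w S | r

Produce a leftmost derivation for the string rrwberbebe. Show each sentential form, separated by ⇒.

S ⇒ ES   [S → E S]
ES ⇒ SS   [E → S]
SS ⇒ ESS   [S → E S]
ESS ⇒ PPSS   [E → P P]
PPSS ⇒ EwSPSS   [P → E w S]
EwSPSS ⇒ PPwSPSS   [E → P P]
PPwSPSS ⇒ rPwSPSS   [P → r]
rPwSPSS ⇒ rrwSPSS   [P → r]
rrwSPSS ⇒ rrwbePSS   [S → b e]
rrwbePSS ⇒ rrwberSS   [P → r]
rrwberSS ⇒ rrwberbeS   [S → b e]
rrwberbeS ⇒ rrwberbebe   [S → b e]

S ⇒ ES ⇒ SS ⇒ ESS ⇒ PPSS ⇒ EwSPSS ⇒ PPwSPSS ⇒ rPwSPSS ⇒ rrwSPSS ⇒ rrwbePSS ⇒ rrwberSS ⇒ rrwberbeS ⇒ rrwberbebe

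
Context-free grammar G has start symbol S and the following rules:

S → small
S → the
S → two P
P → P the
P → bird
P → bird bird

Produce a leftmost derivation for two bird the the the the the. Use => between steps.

S => two P => two P the => two P the the => two P the the the => two P the the the the => two P the the the the the => two bird the the the the the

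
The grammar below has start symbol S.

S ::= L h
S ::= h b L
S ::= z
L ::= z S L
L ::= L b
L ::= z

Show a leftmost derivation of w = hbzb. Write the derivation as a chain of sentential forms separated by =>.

S => hbL   [S ::= h b L]
hbL => hbLb   [L ::= L b]
hbLb => hbzb   [L ::= z]

S=>hbL=>hbLb=>hbzb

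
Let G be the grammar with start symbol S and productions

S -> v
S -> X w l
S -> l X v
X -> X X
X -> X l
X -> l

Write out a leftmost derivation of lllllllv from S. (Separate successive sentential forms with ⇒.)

S ⇒ lXv   [S -> l X v]
lXv ⇒ lXXv   [X -> X X]
lXXv ⇒ lXXXv   [X -> X X]
lXXXv ⇒ lXXXXv   [X -> X X]
lXXXXv ⇒ lXXXXXv   [X -> X X]
lXXXXXv ⇒ llXXXXv   [X -> l]
llXXXXv ⇒ llXXXXXv   [X -> X X]
llXXXXXv ⇒ lllXXXXv   [X -> l]
lllXXXXv ⇒ llllXXXv   [X -> l]
llllXXXv ⇒ lllllXXv   [X -> l]
lllllXXv ⇒ llllllXv   [X -> l]
llllllXv ⇒ lllllllv   [X -> l]

S⇒lXv⇒lXXv⇒lXXXv⇒lXXXXv⇒lXXXXXv⇒llXXXXv⇒llXXXXXv⇒lllXXXXv⇒llllXXXv⇒lllllXXv⇒llllllXv⇒lllllllv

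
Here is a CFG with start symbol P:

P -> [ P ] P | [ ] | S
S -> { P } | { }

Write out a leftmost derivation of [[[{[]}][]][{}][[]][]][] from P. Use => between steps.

P => [P]P   [P -> [ P ] P]
[P]P => [[P]P]P   [P -> [ P ] P]
[[P]P]P => [[[P]P]P]P   [P -> [ P ] P]
[[[P]P]P]P => [[[S]P]P]P   [P -> S]
[[[S]P]P]P => [[[{P}]P]P]P   [S -> { P }]
[[[{P}]P]P]P => [[[{[]}]P]P]P   [P -> [ ]]
[[[{[]}]P]P]P => [[[{[]}][]]P]P   [P -> [ ]]
[[[{[]}][]]P]P => [[[{[]}][]][P]P]P   [P -> [ P ] P]
[[[{[]}][]][P]P]P => [[[{[]}][]][S]P]P   [P -> S]
[[[{[]}][]][S]P]P => [[[{[]}][]][{}]P]P   [S -> { }]
[[[{[]}][]][{}]P]P => [[[{[]}][]][{}][P]P]P   [P -> [ P ] P]
[[[{[]}][]][{}][P]P]P => [[[{[]}][]][{}][[]]P]P   [P -> [ ]]
[[[{[]}][]][{}][[]]P]P => [[[{[]}][]][{}][[]][]]P   [P -> [ ]]
[[[{[]}][]][{}][[]][]]P => [[[{[]}][]][{}][[]][]][]   [P -> [ ]]

P => [P]P => [[P]P]P => [[[P]P]P]P => [[[S]P]P]P => [[[{P}]P]P]P => [[[{[]}]P]P]P => [[[{[]}][]]P]P => [[[{[]}][]][P]P]P => [[[{[]}][]][S]P]P => [[[{[]}][]][{}]P]P => [[[{[]}][]][{}][P]P]P => [[[{[]}][]][{}][[]]P]P => [[[{[]}][]][{}][[]][]]P => [[[{[]}][]][{}][[]][]][]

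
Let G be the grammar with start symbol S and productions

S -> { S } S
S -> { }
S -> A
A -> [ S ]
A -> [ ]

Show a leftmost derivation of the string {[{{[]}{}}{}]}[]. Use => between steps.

S=>{S}S=>{A}S=>{[S]}S=>{[{S}S]}S=>{[{{S}S}S]}S=>{[{{A}S}S]}S=>{[{{[]}S}S]}S=>{[{{[]}{}}S]}S=>{[{{[]}{}}{}]}S=>{[{{[]}{}}{}]}A=>{[{{[]}{}}{}]}[]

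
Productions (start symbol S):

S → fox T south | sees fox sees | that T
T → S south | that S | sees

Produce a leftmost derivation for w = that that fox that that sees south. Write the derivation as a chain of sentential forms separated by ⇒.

S ⇒ that T ⇒ that that S ⇒ that that fox T south ⇒ that that fox that S south ⇒ that that fox that that T south ⇒ that that fox that that sees south

S ⇒ that T   [S → that T]
that T ⇒ that that S   [T → that S]
that that S ⇒ that that fox T south   [S → fox T south]
that that fox T south ⇒ that that fox that S south   [T → that S]
that that fox that S south ⇒ that that fox that that T south   [S → that T]
that that fox that that T south ⇒ that that fox that that sees south   [T → sees]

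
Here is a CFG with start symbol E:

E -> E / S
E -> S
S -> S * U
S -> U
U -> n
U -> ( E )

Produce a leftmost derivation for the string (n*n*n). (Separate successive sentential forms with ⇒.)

E ⇒ S ⇒ U ⇒ (E) ⇒ (S) ⇒ (S*U) ⇒ (S*U*U) ⇒ (U*U*U) ⇒ (n*U*U) ⇒ (n*n*U) ⇒ (n*n*n)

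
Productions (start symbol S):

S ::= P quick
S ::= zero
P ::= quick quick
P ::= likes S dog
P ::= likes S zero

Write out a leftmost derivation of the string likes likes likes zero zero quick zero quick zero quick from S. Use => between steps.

S => P quick => likes S zero quick => likes P quick zero quick => likes likes S zero quick zero quick => likes likes P quick zero quick zero quick => likes likes likes S zero quick zero quick zero quick => likes likes likes zero zero quick zero quick zero quick

S => P quick   [S ::= P quick]
P quick => likes S zero quick   [P ::= likes S zero]
likes S zero quick => likes P quick zero quick   [S ::= P quick]
likes P quick zero quick => likes likes S zero quick zero quick   [P ::= likes S zero]
likes likes S zero quick zero quick => likes likes P quick zero quick zero quick   [S ::= P quick]
likes likes P quick zero quick zero quick => likes likes likes S zero quick zero quick zero quick   [P ::= likes S zero]
likes likes likes S zero quick zero quick zero quick => likes likes likes zero zero quick zero quick zero quick   [S ::= zero]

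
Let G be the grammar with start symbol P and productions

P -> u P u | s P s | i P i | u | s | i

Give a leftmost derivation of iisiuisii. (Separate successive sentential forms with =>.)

P => iPi   [P -> i P i]
iPi => iiPii   [P -> i P i]
iiPii => iisPsii   [P -> s P s]
iisPsii => iisiPisii   [P -> i P i]
iisiPisii => iisiuisii   [P -> u]

P => iPi => iiPii => iisPsii => iisiPisii => iisiuisii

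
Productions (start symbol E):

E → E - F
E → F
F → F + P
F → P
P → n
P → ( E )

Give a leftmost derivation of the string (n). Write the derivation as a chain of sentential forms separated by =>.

E => F => P => (E) => (F) => (P) => (n)

E => F   [E → F]
F => P   [F → P]
P => (E)   [P → ( E )]
(E) => (F)   [E → F]
(F) => (P)   [F → P]
(P) => (n)   [P → n]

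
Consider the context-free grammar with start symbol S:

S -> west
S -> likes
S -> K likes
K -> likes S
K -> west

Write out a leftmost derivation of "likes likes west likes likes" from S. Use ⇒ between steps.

S ⇒ K likes ⇒ likes S likes ⇒ likes K likes likes ⇒ likes likes S likes likes ⇒ likes likes west likes likes

S ⇒ K likes   [S -> K likes]
K likes ⇒ likes S likes   [K -> likes S]
likes S likes ⇒ likes K likes likes   [S -> K likes]
likes K likes likes ⇒ likes likes S likes likes   [K -> likes S]
likes likes S likes likes ⇒ likes likes west likes likes   [S -> west]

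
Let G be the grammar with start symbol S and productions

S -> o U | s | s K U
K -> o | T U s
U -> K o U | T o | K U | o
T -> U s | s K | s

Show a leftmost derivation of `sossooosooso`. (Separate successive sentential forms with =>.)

S => sKU   [S -> s K U]
sKU => sTUsU   [K -> T U s]
sTUsU => sUsUsU   [T -> U s]
sUsUsU => sosUsU   [U -> o]
sosUsU => sosKoUsU   [U -> K o U]
sosKoUsU => sosTUsoUsU   [K -> T U s]
sosTUsoUsU => sossUsoUsU   [T -> s]
sossUsoUsU => sossKoUsoUsU   [U -> K o U]
sossKoUsoUsU => sossooUsoUsU   [K -> o]
sossooUsoUsU => sossooosoUsU   [U -> o]
sossooosoUsU => sossooosoosU   [U -> o]
sossooosoosU => sossooosooso   [U -> o]

S => sKU => sTUsU => sUsUsU => sosUsU => sosKoUsU => sosTUsoUsU => sossUsoUsU => sossKoUsoUsU => sossooUsoUsU => sossooosoUsU => sossooosoosU => sossooosooso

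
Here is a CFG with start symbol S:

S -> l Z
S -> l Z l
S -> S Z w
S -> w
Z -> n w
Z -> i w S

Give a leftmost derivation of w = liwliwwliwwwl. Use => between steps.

S => lZl => liwSl => liwSZwl => liwlZlZwl => liwliwSlZwl => liwliwwlZwl => liwliwwliwSwl => liwliwwliwwwl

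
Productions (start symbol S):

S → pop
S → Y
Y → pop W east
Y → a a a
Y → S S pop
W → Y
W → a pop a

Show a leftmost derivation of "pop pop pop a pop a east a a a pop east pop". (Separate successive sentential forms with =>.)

S => Y   [S → Y]
Y => S S pop   [Y → S S pop]
S S pop => pop S pop   [S → pop]
pop S pop => pop Y pop   [S → Y]
pop Y pop => pop pop W east pop   [Y → pop W east]
pop pop W east pop => pop pop Y east pop   [W → Y]
pop pop Y east pop => pop pop S S pop east pop   [Y → S S pop]
pop pop S S pop east pop => pop pop Y S pop east pop   [S → Y]
pop pop Y S pop east pop => pop pop pop W east S pop east pop   [Y → pop W east]
pop pop pop W east S pop east pop => pop pop pop a pop a east S pop east pop   [W → a pop a]
pop pop pop a pop a east S pop east pop => pop pop pop a pop a east Y pop east pop   [S → Y]
pop pop pop a pop a east Y pop east pop => pop pop pop a pop a east a a a pop east pop   [Y → a a a]

S => Y => S S pop => pop S pop => pop Y pop => pop pop W east pop => pop pop Y east pop => pop pop S S pop east pop => pop pop Y S pop east pop => pop pop pop W east S pop east pop => pop pop pop a pop a east S pop east pop => pop pop pop a pop a east Y pop east pop => pop pop pop a pop a east a a a pop east pop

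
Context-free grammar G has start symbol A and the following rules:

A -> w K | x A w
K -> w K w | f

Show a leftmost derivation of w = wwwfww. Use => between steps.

A => wK => wwKw => wwwKww => wwwfww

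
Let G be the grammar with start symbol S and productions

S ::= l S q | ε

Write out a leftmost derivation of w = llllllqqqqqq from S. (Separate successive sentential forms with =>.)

S => lSq   [S ::= l S q]
lSq => llSqq   [S ::= l S q]
llSqq => lllSqqq   [S ::= l S q]
lllSqqq => llllSqqqq   [S ::= l S q]
llllSqqqq => lllllSqqqqq   [S ::= l S q]
lllllSqqqqq => llllllSqqqqqq   [S ::= l S q]
llllllSqqqqqq => llllllqqqqqq   [S ::= ε]

S => lSq => llSqq => lllSqqq => llllSqqqq => lllllSqqqqq => llllllSqqqqqq => llllllqqqqqq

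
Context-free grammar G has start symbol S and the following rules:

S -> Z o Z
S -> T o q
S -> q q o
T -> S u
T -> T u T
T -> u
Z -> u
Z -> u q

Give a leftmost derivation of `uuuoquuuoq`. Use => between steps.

S => Toq => TuToq => TuTuToq => uuTuToq => uuSuuToq => uuToquuToq => uuuoquuToq => uuuoquuuoq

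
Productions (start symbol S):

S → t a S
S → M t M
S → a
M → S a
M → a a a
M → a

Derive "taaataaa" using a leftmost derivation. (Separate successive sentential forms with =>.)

S => taS => taMtM => taSatM => taaatM => taaataaa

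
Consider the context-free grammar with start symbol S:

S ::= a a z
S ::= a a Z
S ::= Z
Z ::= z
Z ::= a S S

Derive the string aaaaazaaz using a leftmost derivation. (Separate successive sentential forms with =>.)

S => aaZ   [S ::= a a Z]
aaZ => aaaSS   [Z ::= a S S]
aaaSS => aaaaaZS   [S ::= a a Z]
aaaaaZS => aaaaazS   [Z ::= z]
aaaaazS => aaaaazaaZ   [S ::= a a Z]
aaaaazaaZ => aaaaazaaz   [Z ::= z]

S => aaZ => aaaSS => aaaaaZS => aaaaazS => aaaaazaaZ => aaaaazaaz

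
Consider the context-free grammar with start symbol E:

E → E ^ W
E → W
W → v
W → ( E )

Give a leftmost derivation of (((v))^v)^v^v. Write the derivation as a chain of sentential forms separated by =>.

E => E^W => E^W^W => W^W^W => (E)^W^W => (E^W)^W^W => (W^W)^W^W => ((E)^W)^W^W => ((W)^W)^W^W => (((E))^W)^W^W => (((W))^W)^W^W => (((v))^W)^W^W => (((v))^v)^W^W => (((v))^v)^v^W => (((v))^v)^v^v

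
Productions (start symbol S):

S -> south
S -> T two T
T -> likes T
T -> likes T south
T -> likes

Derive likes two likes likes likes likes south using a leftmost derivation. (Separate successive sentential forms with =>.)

S => T two T => likes two T => likes two likes T south => likes two likes likes T south => likes two likes likes likes T south => likes two likes likes likes likes south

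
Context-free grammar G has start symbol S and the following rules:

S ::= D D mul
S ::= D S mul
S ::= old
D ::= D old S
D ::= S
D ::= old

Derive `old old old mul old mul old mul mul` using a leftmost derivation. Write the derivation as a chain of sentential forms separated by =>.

S => D S mul   [S ::= D S mul]
D S mul => old S mul   [D ::= old]
old S mul => old D S mul mul   [S ::= D S mul]
old D S mul mul => old S S mul mul   [D ::= S]
old S S mul mul => old D D mul S mul mul   [S ::= D D mul]
old D D mul S mul mul => old S D mul S mul mul   [D ::= S]
old S D mul S mul mul => old D S mul D mul S mul mul   [S ::= D S mul]
old D S mul D mul S mul mul => old old S mul D mul S mul mul   [D ::= old]
old old S mul D mul S mul mul => old old old mul D mul S mul mul   [S ::= old]
old old old mul D mul S mul mul => old old old mul old mul S mul mul   [D ::= old]
old old old mul old mul S mul mul => old old old mul old mul old mul mul   [S ::= old]

S => D S mul => old S mul => old D S mul mul => old S S mul mul => old D D mul S mul mul => old S D mul S mul mul => old D S mul D mul S mul mul => old old S mul D mul S mul mul => old old old mul D mul S mul mul => old old old mul old mul S mul mul => old old old mul old mul old mul mul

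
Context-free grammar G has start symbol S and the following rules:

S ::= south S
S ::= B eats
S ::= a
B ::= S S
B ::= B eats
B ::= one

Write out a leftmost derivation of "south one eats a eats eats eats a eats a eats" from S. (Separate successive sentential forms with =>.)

S => B eats => S S eats => B eats S eats => S S eats S eats => south S S eats S eats => south B eats S eats S eats => south B eats eats S eats S eats => south B eats eats eats S eats S eats => south S S eats eats eats S eats S eats => south B eats S eats eats eats S eats S eats => south one eats S eats eats eats S eats S eats => south one eats a eats eats eats S eats S eats => south one eats a eats eats eats a eats S eats => south one eats a eats eats eats a eats a eats

S => B eats   [S ::= B eats]
B eats => S S eats   [B ::= S S]
S S eats => B eats S eats   [S ::= B eats]
B eats S eats => S S eats S eats   [B ::= S S]
S S eats S eats => south S S eats S eats   [S ::= south S]
south S S eats S eats => south B eats S eats S eats   [S ::= B eats]
south B eats S eats S eats => south B eats eats S eats S eats   [B ::= B eats]
south B eats eats S eats S eats => south B eats eats eats S eats S eats   [B ::= B eats]
south B eats eats eats S eats S eats => south S S eats eats eats S eats S eats   [B ::= S S]
south S S eats eats eats S eats S eats => south B eats S eats eats eats S eats S eats   [S ::= B eats]
south B eats S eats eats eats S eats S eats => south one eats S eats eats eats S eats S eats   [B ::= one]
south one eats S eats eats eats S eats S eats => south one eats a eats eats eats S eats S eats   [S ::= a]
south one eats a eats eats eats S eats S eats => south one eats a eats eats eats a eats S eats   [S ::= a]
south one eats a eats eats eats a eats S eats => south one eats a eats eats eats a eats a eats   [S ::= a]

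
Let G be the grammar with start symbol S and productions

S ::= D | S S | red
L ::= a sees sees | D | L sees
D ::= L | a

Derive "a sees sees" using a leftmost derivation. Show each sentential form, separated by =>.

S => D => L => L sees => L sees sees => D sees sees => a sees sees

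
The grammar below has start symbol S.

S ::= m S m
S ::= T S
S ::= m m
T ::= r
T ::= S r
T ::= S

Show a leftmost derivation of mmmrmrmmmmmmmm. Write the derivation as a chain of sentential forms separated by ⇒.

S ⇒ mSm   [S ::= m S m]
mSm ⇒ mTSm   [S ::= T S]
mTSm ⇒ mSSm   [T ::= S]
mSSm ⇒ mTSSm   [S ::= T S]
mTSSm ⇒ mSSSm   [T ::= S]
mSSSm ⇒ mTSSSm   [S ::= T S]
mTSSSm ⇒ mSrSSSm   [T ::= S r]
mSrSSSm ⇒ mmmrSSSm   [S ::= m m]
mmmrSSSm ⇒ mmmrmSmSSm   [S ::= m S m]
mmmrmSmSSm ⇒ mmmrmTSmSSm   [S ::= T S]
mmmrmTSmSSm ⇒ mmmrmrSmSSm   [T ::= r]
mmmrmrSmSSm ⇒ mmmrmrmmmSSm   [S ::= m m]
mmmrmrmmmSSm ⇒ mmmrmrmmmmmSm   [S ::= m m]
mmmrmrmmmmmSm ⇒ mmmrmrmmmmmmmm   [S ::= m m]

S ⇒ mSm ⇒ mTSm ⇒ mSSm ⇒ mTSSm ⇒ mSSSm ⇒ mTSSSm ⇒ mSrSSSm ⇒ mmmrSSSm ⇒ mmmrmSmSSm ⇒ mmmrmTSmSSm ⇒ mmmrmrSmSSm ⇒ mmmrmrmmmSSm ⇒ mmmrmrmmmmmSm ⇒ mmmrmrmmmmmmmm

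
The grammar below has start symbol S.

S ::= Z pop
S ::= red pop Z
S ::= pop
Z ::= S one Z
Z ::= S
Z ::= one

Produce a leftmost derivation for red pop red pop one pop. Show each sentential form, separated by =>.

S => red pop Z => red pop S => red pop Z pop => red pop S pop => red pop red pop Z pop => red pop red pop one pop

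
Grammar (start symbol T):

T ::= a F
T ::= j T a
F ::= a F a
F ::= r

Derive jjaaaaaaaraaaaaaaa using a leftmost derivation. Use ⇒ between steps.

T⇒jTa⇒jjTaa⇒jjaFaa⇒jjaaFaaa⇒jjaaaFaaaa⇒jjaaaaFaaaaa⇒jjaaaaaFaaaaaa⇒jjaaaaaaFaaaaaaa⇒jjaaaaaaaFaaaaaaaa⇒jjaaaaaaaraaaaaaaa

T ⇒ jTa   [T ::= j T a]
jTa ⇒ jjTaa   [T ::= j T a]
jjTaa ⇒ jjaFaa   [T ::= a F]
jjaFaa ⇒ jjaaFaaa   [F ::= a F a]
jjaaFaaa ⇒ jjaaaFaaaa   [F ::= a F a]
jjaaaFaaaa ⇒ jjaaaaFaaaaa   [F ::= a F a]
jjaaaaFaaaaa ⇒ jjaaaaaFaaaaaa   [F ::= a F a]
jjaaaaaFaaaaaa ⇒ jjaaaaaaFaaaaaaa   [F ::= a F a]
jjaaaaaaFaaaaaaa ⇒ jjaaaaaaaFaaaaaaaa   [F ::= a F a]
jjaaaaaaaFaaaaaaaa ⇒ jjaaaaaaaraaaaaaaa   [F ::= r]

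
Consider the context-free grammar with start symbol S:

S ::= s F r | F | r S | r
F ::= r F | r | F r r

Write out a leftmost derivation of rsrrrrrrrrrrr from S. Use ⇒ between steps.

S ⇒ rS ⇒ rsFr ⇒ rsFrrr ⇒ rsrFrrr ⇒ rsrFrrrrr ⇒ rsrrFrrrrr ⇒ rsrrFrrrrrrr ⇒ rsrrrFrrrrrrr ⇒ rsrrrrrrrrrrr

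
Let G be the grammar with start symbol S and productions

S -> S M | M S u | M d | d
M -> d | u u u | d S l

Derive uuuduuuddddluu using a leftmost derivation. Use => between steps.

S => MSu   [S -> M S u]
MSu => uuuSu   [M -> u u u]
uuuSu => uuuMSuu   [S -> M S u]
uuuMSuu => uuudSuu   [M -> d]
uuudSuu => uuudSMuu   [S -> S M]
uuudSMuu => uuudMdMuu   [S -> M d]
uuudMdMuu => uuuduuudMuu   [M -> u u u]
uuuduuudMuu => uuuduuuddSluu   [M -> d S l]
uuuduuuddSluu => uuuduuuddMdluu   [S -> M d]
uuuduuuddMdluu => uuuduuuddddluu   [M -> d]

S => MSu => uuuSu => uuuMSuu => uuudSuu => uuudSMuu => uuudMdMuu => uuuduuudMuu => uuuduuuddSluu => uuuduuuddMdluu => uuuduuuddddluu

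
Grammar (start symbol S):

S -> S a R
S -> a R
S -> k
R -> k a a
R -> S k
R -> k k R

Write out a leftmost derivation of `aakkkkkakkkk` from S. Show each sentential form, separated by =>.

S => SaR   [S -> S a R]
SaR => aRaR   [S -> a R]
aRaR => aSkaR   [R -> S k]
aSkaR => aaRkaR   [S -> a R]
aaRkaR => aakkRkaR   [R -> k k R]
aakkRkaR => aakkSkkaR   [R -> S k]
aakkSkkaR => aakkkkkaR   [S -> k]
aakkkkkaR => aakkkkkakkR   [R -> k k R]
aakkkkkakkR => aakkkkkakkSk   [R -> S k]
aakkkkkakkSk => aakkkkkakkkk   [S -> k]

S => SaR => aRaR => aSkaR => aaRkaR => aakkRkaR => aakkSkkaR => aakkkkkaR => aakkkkkakkR => aakkkkkakkSk => aakkkkkakkkk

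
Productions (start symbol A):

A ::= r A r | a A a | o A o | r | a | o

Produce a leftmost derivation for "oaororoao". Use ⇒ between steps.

A ⇒ oAo ⇒ oaAao ⇒ oaoAoao ⇒ oaorAroao ⇒ oaororoao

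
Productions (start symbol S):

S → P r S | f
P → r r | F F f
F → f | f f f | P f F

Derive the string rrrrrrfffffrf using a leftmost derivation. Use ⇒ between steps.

S ⇒ PrS ⇒ rrrS ⇒ rrrPrS ⇒ rrrrrrS ⇒ rrrrrrPrS ⇒ rrrrrrFFfrS ⇒ rrrrrrfFfrS ⇒ rrrrrrfffffrS ⇒ rrrrrrfffffrf

S ⇒ PrS   [S → P r S]
PrS ⇒ rrrS   [P → r r]
rrrS ⇒ rrrPrS   [S → P r S]
rrrPrS ⇒ rrrrrrS   [P → r r]
rrrrrrS ⇒ rrrrrrPrS   [S → P r S]
rrrrrrPrS ⇒ rrrrrrFFfrS   [P → F F f]
rrrrrrFFfrS ⇒ rrrrrrfFfrS   [F → f]
rrrrrrfFfrS ⇒ rrrrrrfffffrS   [F → f f f]
rrrrrrfffffrS ⇒ rrrrrrfffffrf   [S → f]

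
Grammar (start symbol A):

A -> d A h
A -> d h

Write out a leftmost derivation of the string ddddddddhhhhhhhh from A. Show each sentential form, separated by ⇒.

A ⇒ dAh ⇒ ddAhh ⇒ dddAhhh ⇒ ddddAhhhh ⇒ dddddAhhhhh ⇒ ddddddAhhhhhh ⇒ dddddddAhhhhhhh ⇒ ddddddddhhhhhhhh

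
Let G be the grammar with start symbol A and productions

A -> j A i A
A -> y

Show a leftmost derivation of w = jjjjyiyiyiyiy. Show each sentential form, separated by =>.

A => jAiA => jjAiAiA => jjjAiAiAiA => jjjjAiAiAiAiA => jjjjyiAiAiAiA => jjjjyiyiAiAiA => jjjjyiyiyiAiA => jjjjyiyiyiyiA => jjjjyiyiyiyiy

A => jAiA   [A -> j A i A]
jAiA => jjAiAiA   [A -> j A i A]
jjAiAiA => jjjAiAiAiA   [A -> j A i A]
jjjAiAiAiA => jjjjAiAiAiAiA   [A -> j A i A]
jjjjAiAiAiAiA => jjjjyiAiAiAiA   [A -> y]
jjjjyiAiAiAiA => jjjjyiyiAiAiA   [A -> y]
jjjjyiyiAiAiA => jjjjyiyiyiAiA   [A -> y]
jjjjyiyiyiAiA => jjjjyiyiyiyiA   [A -> y]
jjjjyiyiyiyiA => jjjjyiyiyiyiy   [A -> y]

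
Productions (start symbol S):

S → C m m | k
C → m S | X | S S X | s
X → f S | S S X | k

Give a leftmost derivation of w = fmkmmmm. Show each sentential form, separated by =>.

S => Cmm => Xmm => fSmm => fCmmmm => fmSmmmm => fmkmmmm

S => Cmm   [S → C m m]
Cmm => Xmm   [C → X]
Xmm => fSmm   [X → f S]
fSmm => fCmmmm   [S → C m m]
fCmmmm => fmSmmmm   [C → m S]
fmSmmmm => fmkmmmm   [S → k]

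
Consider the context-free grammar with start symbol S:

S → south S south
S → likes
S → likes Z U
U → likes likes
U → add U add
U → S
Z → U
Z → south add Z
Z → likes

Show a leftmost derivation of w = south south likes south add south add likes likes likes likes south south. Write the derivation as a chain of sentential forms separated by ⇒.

S ⇒ south S south   [S → south S south]
south S south ⇒ south south S south south   [S → south S south]
south south S south south ⇒ south south likes Z U south south   [S → likes Z U]
south south likes Z U south south ⇒ south south likes south add Z U south south   [Z → south add Z]
south south likes south add Z U south south ⇒ south south likes south add south add Z U south south   [Z → south add Z]
south south likes south add south add Z U south south ⇒ south south likes south add south add U U south south   [Z → U]
south south likes south add south add U U south south ⇒ south south likes south add south add likes likes U south south   [U → likes likes]
south south likes south add south add likes likes U south south ⇒ south south likes south add south add likes likes likes likes south south   [U → likes likes]

S ⇒ south S south ⇒ south south S south south ⇒ south south likes Z U south south ⇒ south south likes south add Z U south south ⇒ south south likes south add south add Z U south south ⇒ south south likes south add south add U U south south ⇒ south south likes south add south add likes likes U south south ⇒ south south likes south add south add likes likes likes likes south south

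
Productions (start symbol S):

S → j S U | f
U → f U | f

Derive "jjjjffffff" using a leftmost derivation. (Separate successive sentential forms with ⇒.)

S ⇒ jSU   [S → j S U]
jSU ⇒ jjSUU   [S → j S U]
jjSUU ⇒ jjjSUUU   [S → j S U]
jjjSUUU ⇒ jjjjSUUUU   [S → j S U]
jjjjSUUUU ⇒ jjjjfUUUU   [S → f]
jjjjfUUUU ⇒ jjjjffUUUU   [U → f U]
jjjjffUUUU ⇒ jjjjfffUUU   [U → f]
jjjjfffUUU ⇒ jjjjffffUU   [U → f]
jjjjffffUU ⇒ jjjjfffffU   [U → f]
jjjjfffffU ⇒ jjjjffffff   [U → f]

S ⇒ jSU ⇒ jjSUU ⇒ jjjSUUU ⇒ jjjjSUUUU ⇒ jjjjfUUUU ⇒ jjjjffUUUU ⇒ jjjjfffUUU ⇒ jjjjffffUU ⇒ jjjjfffffU ⇒ jjjjffffff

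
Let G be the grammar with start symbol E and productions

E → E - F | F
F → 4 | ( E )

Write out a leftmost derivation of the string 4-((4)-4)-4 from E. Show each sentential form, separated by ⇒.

E ⇒ E-F ⇒ E-F-F ⇒ F-F-F ⇒ 4-F-F ⇒ 4-(E)-F ⇒ 4-(E-F)-F ⇒ 4-(F-F)-F ⇒ 4-((E)-F)-F ⇒ 4-((F)-F)-F ⇒ 4-((4)-F)-F ⇒ 4-((4)-4)-F ⇒ 4-((4)-4)-4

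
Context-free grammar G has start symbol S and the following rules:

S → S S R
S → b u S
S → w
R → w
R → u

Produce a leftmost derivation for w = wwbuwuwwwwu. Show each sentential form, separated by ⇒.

S⇒SSR⇒SSRSR⇒wSRSR⇒wSSRRSR⇒wSSRSRRSR⇒wwSRSRRSR⇒wwbuSRSRRSR⇒wwbuwRSRRSR⇒wwbuwuSRRSR⇒wwbuwuwRRSR⇒wwbuwuwwRSR⇒wwbuwuwwwSR⇒wwbuwuwwwwR⇒wwbuwuwwwwu

S ⇒ SSR   [S → S S R]
SSR ⇒ SSRSR   [S → S S R]
SSRSR ⇒ wSRSR   [S → w]
wSRSR ⇒ wSSRRSR   [S → S S R]
wSSRRSR ⇒ wSSRSRRSR   [S → S S R]
wSSRSRRSR ⇒ wwSRSRRSR   [S → w]
wwSRSRRSR ⇒ wwbuSRSRRSR   [S → b u S]
wwbuSRSRRSR ⇒ wwbuwRSRRSR   [S → w]
wwbuwRSRRSR ⇒ wwbuwuSRRSR   [R → u]
wwbuwuSRRSR ⇒ wwbuwuwRRSR   [S → w]
wwbuwuwRRSR ⇒ wwbuwuwwRSR   [R → w]
wwbuwuwwRSR ⇒ wwbuwuwwwSR   [R → w]
wwbuwuwwwSR ⇒ wwbuwuwwwwR   [S → w]
wwbuwuwwwwR ⇒ wwbuwuwwwwu   [R → u]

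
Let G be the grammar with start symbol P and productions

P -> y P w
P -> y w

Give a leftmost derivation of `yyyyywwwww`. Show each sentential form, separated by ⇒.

P⇒yPw⇒yyPww⇒yyyPwww⇒yyyyPwwww⇒yyyyywwwww

P ⇒ yPw   [P -> y P w]
yPw ⇒ yyPww   [P -> y P w]
yyPww ⇒ yyyPwww   [P -> y P w]
yyyPwww ⇒ yyyyPwwww   [P -> y P w]
yyyyPwwww ⇒ yyyyywwwww   [P -> y w]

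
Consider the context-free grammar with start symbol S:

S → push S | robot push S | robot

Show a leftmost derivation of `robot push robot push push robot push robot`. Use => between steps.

S => robot push S => robot push robot push S => robot push robot push push S => robot push robot push push robot push S => robot push robot push push robot push robot

S => robot push S   [S → robot push S]
robot push S => robot push robot push S   [S → robot push S]
robot push robot push S => robot push robot push push S   [S → push S]
robot push robot push push S => robot push robot push push robot push S   [S → robot push S]
robot push robot push push robot push S => robot push robot push push robot push robot   [S → robot]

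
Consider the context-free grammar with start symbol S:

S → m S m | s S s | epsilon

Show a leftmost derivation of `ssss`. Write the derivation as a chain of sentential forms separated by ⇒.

S ⇒ sSs   [S → s S s]
sSs ⇒ ssSss   [S → s S s]
ssSss ⇒ ssss   [S → epsilon]

S⇒sSs⇒ssSss⇒ssss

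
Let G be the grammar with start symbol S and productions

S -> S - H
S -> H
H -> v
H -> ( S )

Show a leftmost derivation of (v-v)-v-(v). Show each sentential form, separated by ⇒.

S ⇒ S-H   [S -> S - H]
S-H ⇒ S-H-H   [S -> S - H]
S-H-H ⇒ H-H-H   [S -> H]
H-H-H ⇒ (S)-H-H   [H -> ( S )]
(S)-H-H ⇒ (S-H)-H-H   [S -> S - H]
(S-H)-H-H ⇒ (H-H)-H-H   [S -> H]
(H-H)-H-H ⇒ (v-H)-H-H   [H -> v]
(v-H)-H-H ⇒ (v-v)-H-H   [H -> v]
(v-v)-H-H ⇒ (v-v)-v-H   [H -> v]
(v-v)-v-H ⇒ (v-v)-v-(S)   [H -> ( S )]
(v-v)-v-(S) ⇒ (v-v)-v-(H)   [S -> H]
(v-v)-v-(H) ⇒ (v-v)-v-(v)   [H -> v]

S ⇒ S-H ⇒ S-H-H ⇒ H-H-H ⇒ (S)-H-H ⇒ (S-H)-H-H ⇒ (H-H)-H-H ⇒ (v-H)-H-H ⇒ (v-v)-H-H ⇒ (v-v)-v-H ⇒ (v-v)-v-(S) ⇒ (v-v)-v-(H) ⇒ (v-v)-v-(v)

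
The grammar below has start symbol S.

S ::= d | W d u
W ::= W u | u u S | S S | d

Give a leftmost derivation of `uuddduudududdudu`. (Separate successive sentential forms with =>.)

S => Wdu   [S ::= W d u]
Wdu => SSdu   [W ::= S S]
SSdu => WduSdu   [S ::= W d u]
WduSdu => uuSduSdu   [W ::= u u S]
uuSduSdu => uuWduduSdu   [S ::= W d u]
uuWduduSdu => uuWududuSdu   [W ::= W u]
uuWududuSdu => uuSSududuSdu   [W ::= S S]
uuSSududuSdu => uudSududuSdu   [S ::= d]
uudSududuSdu => uudWduududuSdu   [S ::= W d u]
uudWduududuSdu => uuddduududuSdu   [W ::= d]
uuddduududuSdu => uuddduududuWdudu   [S ::= W d u]
uuddduududuWdudu => uuddduudududdudu   [W ::= d]

S=>Wdu=>SSdu=>WduSdu=>uuSduSdu=>uuWduduSdu=>uuWududuSdu=>uuSSududuSdu=>uudSududuSdu=>uudWduududuSdu=>uuddduududuSdu=>uuddduududuWdudu=>uuddduudududdudu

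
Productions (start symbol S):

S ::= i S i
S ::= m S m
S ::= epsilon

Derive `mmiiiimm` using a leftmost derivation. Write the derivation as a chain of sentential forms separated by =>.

S => mSm   [S ::= m S m]
mSm => mmSmm   [S ::= m S m]
mmSmm => mmiSimm   [S ::= i S i]
mmiSimm => mmiiSiimm   [S ::= i S i]
mmiiSiimm => mmiiiimm   [S ::= epsilon]

S => mSm => mmSmm => mmiSimm => mmiiSiimm => mmiiiimm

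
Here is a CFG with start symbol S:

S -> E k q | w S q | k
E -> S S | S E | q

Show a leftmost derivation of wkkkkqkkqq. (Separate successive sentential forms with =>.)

S => wSq   [S -> w S q]
wSq => wEkqq   [S -> E k q]
wEkqq => wSEkqq   [E -> S E]
wSEkqq => wkEkqq   [S -> k]
wkEkqq => wkSSkqq   [E -> S S]
wkSSkqq => wkEkqSkqq   [S -> E k q]
wkEkqSkqq => wkSSkqSkqq   [E -> S S]
wkSSkqSkqq => wkkSkqSkqq   [S -> k]
wkkSkqSkqq => wkkkkqSkqq   [S -> k]
wkkkkqSkqq => wkkkkqkkqq   [S -> k]

S=>wSq=>wEkqq=>wSEkqq=>wkEkqq=>wkSSkqq=>wkEkqSkqq=>wkSSkqSkqq=>wkkSkqSkqq=>wkkkkqSkqq=>wkkkkqkkqq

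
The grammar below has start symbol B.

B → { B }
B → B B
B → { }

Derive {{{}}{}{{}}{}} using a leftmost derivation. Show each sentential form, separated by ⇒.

B ⇒ {B}   [B → { B }]
{B} ⇒ {BB}   [B → B B]
{BB} ⇒ {BBB}   [B → B B]
{BBB} ⇒ {BBBB}   [B → B B]
{BBBB} ⇒ {{B}BBB}   [B → { B }]
{{B}BBB} ⇒ {{{}}BBB}   [B → { }]
{{{}}BBB} ⇒ {{{}}{}BB}   [B → { }]
{{{}}{}BB} ⇒ {{{}}{}{B}B}   [B → { B }]
{{{}}{}{B}B} ⇒ {{{}}{}{{}}B}   [B → { }]
{{{}}{}{{}}B} ⇒ {{{}}{}{{}}{}}   [B → { }]

B ⇒ {B} ⇒ {BB} ⇒ {BBB} ⇒ {BBBB} ⇒ {{B}BBB} ⇒ {{{}}BBB} ⇒ {{{}}{}BB} ⇒ {{{}}{}{B}B} ⇒ {{{}}{}{{}}B} ⇒ {{{}}{}{{}}{}}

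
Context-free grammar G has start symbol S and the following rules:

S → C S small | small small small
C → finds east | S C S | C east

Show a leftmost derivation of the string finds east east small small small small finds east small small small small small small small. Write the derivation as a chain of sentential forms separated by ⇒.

S ⇒ C S small   [S → C S small]
C S small ⇒ S C S S small   [C → S C S]
S C S S small ⇒ C S small C S S small   [S → C S small]
C S small C S S small ⇒ C east S small C S S small   [C → C east]
C east S small C S S small ⇒ finds east east S small C S S small   [C → finds east]
finds east east S small C S S small ⇒ finds east east small small small small C S S small   [S → small small small]
finds east east small small small small C S S small ⇒ finds east east small small small small finds east S S small   [C → finds east]
finds east east small small small small finds east S S small ⇒ finds east east small small small small finds east small small small S small   [S → small small small]
finds east east small small small small finds east small small small S small ⇒ finds east east small small small small finds east small small small small small small small   [S → small small small]

S ⇒ C S small ⇒ S C S S small ⇒ C S small C S S small ⇒ C east S small C S S small ⇒ finds east east S small C S S small ⇒ finds east east small small small small C S S small ⇒ finds east east small small small small finds east S S small ⇒ finds east east small small small small finds east small small small S small ⇒ finds east east small small small small finds east small small small small small small small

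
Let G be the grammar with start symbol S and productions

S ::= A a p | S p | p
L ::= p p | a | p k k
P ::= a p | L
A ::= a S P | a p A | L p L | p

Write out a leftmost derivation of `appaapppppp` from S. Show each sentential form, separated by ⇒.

S ⇒ Sp   [S ::= S p]
Sp ⇒ Spp   [S ::= S p]
Spp ⇒ Sppp   [S ::= S p]
Sppp ⇒ Spppp   [S ::= S p]
Spppp ⇒ Sppppp   [S ::= S p]
Sppppp ⇒ Aapppppp   [S ::= A a p]
Aapppppp ⇒ aSPapppppp   [A ::= a S P]
aSPapppppp ⇒ aSpPapppppp   [S ::= S p]
aSpPapppppp ⇒ appPapppppp   [S ::= p]
appPapppppp ⇒ appLapppppp   [P ::= L]
appLapppppp ⇒ appaapppppp   [L ::= a]

S⇒Sp⇒Spp⇒Sppp⇒Spppp⇒Sppppp⇒Aapppppp⇒aSPapppppp⇒aSpPapppppp⇒appPapppppp⇒appLapppppp⇒appaapppppp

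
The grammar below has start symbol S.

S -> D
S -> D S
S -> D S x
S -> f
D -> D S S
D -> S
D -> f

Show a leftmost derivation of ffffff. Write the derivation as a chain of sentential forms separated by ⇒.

S ⇒ DS   [S -> D S]
DS ⇒ DSSS   [D -> D S S]
DSSS ⇒ DSSSSS   [D -> D S S]
DSSSSS ⇒ fSSSSS   [D -> f]
fSSSSS ⇒ ffSSSS   [S -> f]
ffSSSS ⇒ fffSSS   [S -> f]
fffSSS ⇒ ffffSS   [S -> f]
ffffSS ⇒ fffffS   [S -> f]
fffffS ⇒ ffffff   [S -> f]

S ⇒ DS ⇒ DSSS ⇒ DSSSSS ⇒ fSSSSS ⇒ ffSSSS ⇒ fffSSS ⇒ ffffSS ⇒ fffffS ⇒ ffffff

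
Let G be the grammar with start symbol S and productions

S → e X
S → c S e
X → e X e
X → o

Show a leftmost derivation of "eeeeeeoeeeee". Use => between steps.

S=>eX=>eeXe=>eeeXee=>eeeeXeee=>eeeeeXeeee=>eeeeeeXeeeee=>eeeeeeoeeeee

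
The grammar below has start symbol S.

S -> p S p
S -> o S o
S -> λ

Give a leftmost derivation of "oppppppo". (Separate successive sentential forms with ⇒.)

S⇒oSo⇒opSpo⇒oppSppo⇒opppSpppo⇒oppppppo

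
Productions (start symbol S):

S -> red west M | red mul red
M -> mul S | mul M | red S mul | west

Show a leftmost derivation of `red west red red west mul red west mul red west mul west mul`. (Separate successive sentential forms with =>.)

S => red west M => red west red S mul => red west red red west M mul => red west red red west mul S mul => red west red red west mul red west M mul => red west red red west mul red west mul S mul => red west red red west mul red west mul red west M mul => red west red red west mul red west mul red west mul M mul => red west red red west mul red west mul red west mul west mul

S => red west M   [S -> red west M]
red west M => red west red S mul   [M -> red S mul]
red west red S mul => red west red red west M mul   [S -> red west M]
red west red red west M mul => red west red red west mul S mul   [M -> mul S]
red west red red west mul S mul => red west red red west mul red west M mul   [S -> red west M]
red west red red west mul red west M mul => red west red red west mul red west mul S mul   [M -> mul S]
red west red red west mul red west mul S mul => red west red red west mul red west mul red west M mul   [S -> red west M]
red west red red west mul red west mul red west M mul => red west red red west mul red west mul red west mul M mul   [M -> mul M]
red west red red west mul red west mul red west mul M mul => red west red red west mul red west mul red west mul west mul   [M -> west]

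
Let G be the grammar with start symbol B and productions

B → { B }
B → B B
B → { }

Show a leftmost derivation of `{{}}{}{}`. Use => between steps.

B => BB   [B → B B]
BB => BBB   [B → B B]
BBB => {B}BB   [B → { B }]
{B}BB => {{}}BB   [B → { }]
{{}}BB => {{}}{}B   [B → { }]
{{}}{}B => {{}}{}{}   [B → { }]

B => BB => BBB => {B}BB => {{}}BB => {{}}{}B => {{}}{}{}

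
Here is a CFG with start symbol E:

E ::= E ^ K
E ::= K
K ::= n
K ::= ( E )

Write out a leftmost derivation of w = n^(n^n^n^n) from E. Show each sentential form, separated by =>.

E => E^K => K^K => n^K => n^(E) => n^(E^K) => n^(E^K^K) => n^(E^K^K^K) => n^(K^K^K^K) => n^(n^K^K^K) => n^(n^n^K^K) => n^(n^n^n^K) => n^(n^n^n^n)

E => E^K   [E ::= E ^ K]
E^K => K^K   [E ::= K]
K^K => n^K   [K ::= n]
n^K => n^(E)   [K ::= ( E )]
n^(E) => n^(E^K)   [E ::= E ^ K]
n^(E^K) => n^(E^K^K)   [E ::= E ^ K]
n^(E^K^K) => n^(E^K^K^K)   [E ::= E ^ K]
n^(E^K^K^K) => n^(K^K^K^K)   [E ::= K]
n^(K^K^K^K) => n^(n^K^K^K)   [K ::= n]
n^(n^K^K^K) => n^(n^n^K^K)   [K ::= n]
n^(n^n^K^K) => n^(n^n^n^K)   [K ::= n]
n^(n^n^n^K) => n^(n^n^n^n)   [K ::= n]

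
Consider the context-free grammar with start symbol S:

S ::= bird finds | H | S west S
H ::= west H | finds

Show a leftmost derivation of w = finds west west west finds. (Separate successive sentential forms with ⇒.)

S ⇒ S west S ⇒ H west S ⇒ finds west S ⇒ finds west H ⇒ finds west west H ⇒ finds west west west H ⇒ finds west west west finds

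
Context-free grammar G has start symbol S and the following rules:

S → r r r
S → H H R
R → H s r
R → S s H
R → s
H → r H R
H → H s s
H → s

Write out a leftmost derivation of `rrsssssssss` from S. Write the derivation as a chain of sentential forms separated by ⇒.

S ⇒ HHR   [S → H H R]
HHR ⇒ HssHR   [H → H s s]
HssHR ⇒ rHRssHR   [H → r H R]
rHRssHR ⇒ rHssRssHR   [H → H s s]
rHssRssHR ⇒ rrHRssRssHR   [H → r H R]
rrHRssRssHR ⇒ rrsRssRssHR   [H → s]
rrsRssRssHR ⇒ rrssssRssHR   [R → s]
rrssssRssHR ⇒ rrsssssssHR   [R → s]
rrsssssssHR ⇒ rrssssssssR   [H → s]
rrssssssssR ⇒ rrsssssssss   [R → s]

S ⇒ HHR ⇒ HssHR ⇒ rHRssHR ⇒ rHssRssHR ⇒ rrHRssRssHR ⇒ rrsRssRssHR ⇒ rrssssRssHR ⇒ rrsssssssHR ⇒ rrssssssssR ⇒ rrsssssssss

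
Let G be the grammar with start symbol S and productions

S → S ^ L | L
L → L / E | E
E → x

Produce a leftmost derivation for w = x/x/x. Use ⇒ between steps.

S ⇒ L ⇒ L/E ⇒ L/E/E ⇒ E/E/E ⇒ x/E/E ⇒ x/x/E ⇒ x/x/x

S ⇒ L   [S → L]
L ⇒ L/E   [L → L / E]
L/E ⇒ L/E/E   [L → L / E]
L/E/E ⇒ E/E/E   [L → E]
E/E/E ⇒ x/E/E   [E → x]
x/E/E ⇒ x/x/E   [E → x]
x/x/E ⇒ x/x/x   [E → x]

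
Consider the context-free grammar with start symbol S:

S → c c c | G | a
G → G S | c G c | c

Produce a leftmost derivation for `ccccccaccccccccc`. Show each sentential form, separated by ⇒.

S ⇒ G ⇒ cGc ⇒ ccGcc ⇒ ccGScc ⇒ ccGSScc ⇒ cccGcSScc ⇒ cccGScSScc ⇒ ccccGcScSScc ⇒ ccccccScSScc ⇒ ccccccacSScc ⇒ ccccccaccccScc ⇒ ccccccaccccccccc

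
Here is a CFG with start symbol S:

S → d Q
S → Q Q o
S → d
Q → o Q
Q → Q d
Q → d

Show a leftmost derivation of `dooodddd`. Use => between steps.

S => dQ => dQd => dQdd => doQdd => dooQdd => dooQddd => doooQddd => dooodddd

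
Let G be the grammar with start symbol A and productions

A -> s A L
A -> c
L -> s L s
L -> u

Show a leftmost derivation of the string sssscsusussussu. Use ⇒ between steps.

A ⇒ sAL   [A -> s A L]
sAL ⇒ ssALL   [A -> s A L]
ssALL ⇒ sssALLL   [A -> s A L]
sssALLL ⇒ ssssALLLL   [A -> s A L]
ssssALLLL ⇒ sssscLLLL   [A -> c]
sssscLLLL ⇒ sssscsLsLLL   [L -> s L s]
sssscsLsLLL ⇒ sssscsusLLL   [L -> u]
sssscsusLLL ⇒ sssscsusuLL   [L -> u]
sssscsusuLL ⇒ sssscsususLsL   [L -> s L s]
sssscsususLsL ⇒ sssscsusussLssL   [L -> s L s]
sssscsusussLssL ⇒ sssscsusussussL   [L -> u]
sssscsusussussL ⇒ sssscsusussussu   [L -> u]

A ⇒ sAL ⇒ ssALL ⇒ sssALLL ⇒ ssssALLLL ⇒ sssscLLLL ⇒ sssscsLsLLL ⇒ sssscsusLLL ⇒ sssscsusuLL ⇒ sssscsususLsL ⇒ sssscsusussLssL ⇒ sssscsusussussL ⇒ sssscsusussussu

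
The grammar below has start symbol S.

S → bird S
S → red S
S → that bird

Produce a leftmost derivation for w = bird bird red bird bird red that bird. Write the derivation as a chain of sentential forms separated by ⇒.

S ⇒ bird S ⇒ bird bird S ⇒ bird bird red S ⇒ bird bird red bird S ⇒ bird bird red bird bird S ⇒ bird bird red bird bird red S ⇒ bird bird red bird bird red that bird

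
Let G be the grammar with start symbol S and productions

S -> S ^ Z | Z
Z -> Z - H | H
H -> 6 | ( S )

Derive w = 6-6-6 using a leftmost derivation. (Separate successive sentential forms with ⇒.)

S ⇒ Z ⇒ Z-H ⇒ Z-H-H ⇒ H-H-H ⇒ 6-H-H ⇒ 6-6-H ⇒ 6-6-6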